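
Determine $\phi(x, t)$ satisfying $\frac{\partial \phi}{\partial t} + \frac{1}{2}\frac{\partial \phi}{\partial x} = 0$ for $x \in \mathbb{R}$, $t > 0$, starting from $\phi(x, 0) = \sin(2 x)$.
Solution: By characteristics ($dx/dt = 1/2$), $\phi(x,t) = f(x - \frac{1}{2}t)$ with $f = \phi( \cdot , 0)$.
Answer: $\phi(x, t) = - \sin(t - 2 x)$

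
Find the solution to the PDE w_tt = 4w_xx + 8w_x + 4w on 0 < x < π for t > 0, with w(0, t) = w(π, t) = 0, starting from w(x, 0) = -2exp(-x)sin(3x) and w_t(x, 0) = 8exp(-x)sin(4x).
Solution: Substitute w = exp(-x)u.
Then w_x = exp(-x)(u_x - u), w_xx = exp(-x)(u_xx - 2u_x + u), w_tt = exp(-x)u_tt; substituting and dividing by exp(-x), the lower-order terms cancel: u_tt = 4u_xx (standard wave equation).
Data for u: u(x,0) = exp(x)w(x,0) = -2sin(3x); u_t(x,0) = exp(x)w_t(x,0) = 8sin(4x). The boundary conditions carry over: u(0,t) = u(π,t) = 0.
Separating variables: u = Σ [A_n cos(ω_n t) + B_n sin(ω_n t)] sin(nx), ω_n = 2n. From ICs (B_n = velocity coefficient / ω_n): A_3=-2, B_4=1.
So u(x,t) = sin(8t)sin(4x) - 2sin(3x)cos(6t), and w(x,t) = exp(-x)u(x,t).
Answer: w(x, t) = exp(-x)sin(8t)sin(4x) - 2exp(-x)sin(3x)cos(6t)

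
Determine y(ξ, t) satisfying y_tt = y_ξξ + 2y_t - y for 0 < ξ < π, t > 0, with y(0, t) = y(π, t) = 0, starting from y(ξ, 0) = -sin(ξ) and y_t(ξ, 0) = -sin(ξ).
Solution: Substitute y = exp(t)u.
Then y_t = exp(t)(u_t + u), y_tt = exp(t)(u_tt + 2u_t + u), y_ξξ = exp(t)u_ξξ; substituting and dividing by exp(t), the lower-order terms cancel: u_tt = u_ξξ (standard wave equation).
Data for u: u(ξ,0) = y(ξ,0) = -sin(ξ); u_t(ξ,0) = y_t(ξ,0) - y(ξ,0) = 0. The boundary conditions carry over: u(0,t) = u(π,t) = 0.
Separating variables: u = Σ [A_n cos(ω_n t) + B_n sin(ω_n t)] sin(nξ), ω_n = n. From ICs: A_1=-1.
So u(ξ,t) = -sin(ξ)cos(t), and y(ξ,t) = exp(t)u(ξ,t).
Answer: y(ξ, t) = -exp(t)sin(ξ)cos(t)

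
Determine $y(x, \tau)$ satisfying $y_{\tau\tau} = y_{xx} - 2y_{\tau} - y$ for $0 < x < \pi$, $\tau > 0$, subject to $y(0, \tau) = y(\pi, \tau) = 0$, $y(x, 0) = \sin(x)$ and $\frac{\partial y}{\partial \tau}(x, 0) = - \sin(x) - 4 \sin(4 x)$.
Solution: Substitute $y = e^{-\tau}u$.
Then $y_{\tau} = e^{-\tau}(u_{\tau} - u)$, $y_{\tau\tau} = e^{-\tau}(u_{\tau\tau} - 2u_{\tau} + u)$, $y_{xx} = e^{-\tau}u_{xx}$; substituting and dividing by $e^{-\tau}$, the lower-order terms cancel: $u_{\tau\tau} = u_{xx}$ (standard wave equation).
Data for $u$: $u(x,0) = y(x,0) = \sin(x)$; $u_{\tau}(x,0) = y_{\tau}(x,0) + y(x,0) = -4 \sin(4 x)$. The boundary conditions carry over: $u(0,\tau) = u(\pi,\tau) = 0$.
Separating variables: $u = \sum [A_n \cos(\omega_n \tau) + B_n \sin(\omega_n \tau)] \sin(nx)$, $\omega_n = n$. From ICs ($B_n$ = velocity coefficient / $\omega_n$): $A_1=1, B_4=-1$.
So $u(x,\tau) = \sin(x) \cos(\tau) - \sin(4 x) \sin(4 \tau)$, and $y(x,\tau) = e^{-\tau}u(x,\tau)$.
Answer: $y(x, \tau) = - e^{-\tau} \sin(4 \tau) \sin(4 x) + e^{-\tau} \sin(x) \cos(\tau)$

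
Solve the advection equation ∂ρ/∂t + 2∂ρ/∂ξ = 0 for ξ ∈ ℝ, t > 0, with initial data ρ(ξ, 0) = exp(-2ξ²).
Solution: By characteristics (dξ/dt = 2), ρ(ξ,t) = f(ξ - 2t) with f = ρ(·, 0).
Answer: ρ(ξ, t) = exp(-2(-2t + ξ)²)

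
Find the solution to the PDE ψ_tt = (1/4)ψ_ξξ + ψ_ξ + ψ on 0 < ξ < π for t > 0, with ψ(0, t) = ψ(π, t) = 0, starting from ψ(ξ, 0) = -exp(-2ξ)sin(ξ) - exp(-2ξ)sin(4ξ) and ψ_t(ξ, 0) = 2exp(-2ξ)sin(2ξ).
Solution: Substitute ψ = exp(-2ξ)u.
Then ψ_ξ = exp(-2ξ)(u_ξ - 2u), ψ_ξξ = exp(-2ξ)(u_ξξ - 4u_ξ + 4u), ψ_tt = exp(-2ξ)u_tt; substituting and dividing by exp(-2ξ), the lower-order terms cancel: u_tt = (1/4)u_ξξ (standard wave equation).
Data for u: u(ξ,0) = exp(2ξ)ψ(ξ,0) = -sin(ξ) - sin(4ξ); u_t(ξ,0) = exp(2ξ)ψ_t(ξ,0) = 2sin(2ξ). The boundary conditions carry over: u(0,t) = u(π,t) = 0.
Separating variables: u = Σ [A_n cos(ω_n t) + B_n sin(ω_n t)] sin(nξ), ω_n = n/2. From ICs (B_n = velocity coefficient / ω_n): A_1=-1, A_4=-1, B_2=2.
So u(ξ,t) = 2sin(t)sin(2ξ) - sin(ξ)cos(t/2) - sin(4ξ)cos(2t), and ψ(ξ,t) = exp(-2ξ)u(ξ,t).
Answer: ψ(ξ, t) = 2exp(-2ξ)sin(t)sin(2ξ) - exp(-2ξ)sin(ξ)cos(t/2) - exp(-2ξ)sin(4ξ)cos(2t)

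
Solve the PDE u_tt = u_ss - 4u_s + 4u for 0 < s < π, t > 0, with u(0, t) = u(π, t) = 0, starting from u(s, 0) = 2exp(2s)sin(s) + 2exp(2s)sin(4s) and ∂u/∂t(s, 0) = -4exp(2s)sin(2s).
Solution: Substitute u = exp(2s)w, i.e. w = exp(-2s)u.
By the product rule, u_s = exp(2s)(w_s + 2w), u_ss = exp(2s)(w_ss + 4w_s + 4w), u_tt = exp(2s)w_tt.
Substituting into the PDE and dividing by exp(2s): w_tt = (w_ss + 4w_s + 4w) - 4(w_s + 2w) + 4w.
The lower-order terms cancel, leaving the standard wave equation w_tt = w_ss.
Initial data for w: w(s,0) = exp(-2s)u(s,0) = 2sin(s) + 2sin(4s); w_t(s,0) = exp(-2s)u_t(s,0) = -4sin(2s). The boundary conditions carry over: w(0,t) = w(π,t) = 0.
Solve for w:
  Using separation of variables w = X(s)T(t):
  Eigenfunctions: sin(ns), n = 1, 2, 3, ...
  General solution: w(s, t) = Σ [A_n cos(n t) + B_n sin(n t)] sin(ns)
  From w(s,0) = 2sin(s) + 2sin(4s): A_1=2, A_4=2. From w_t(s,0) = -4sin(2s), using w_t(s,0) = Σ ω_n B_n sin(ns) with ω_n = n: B_2 = (-4)/2 = -2.
Hence w(s,t) = 2sin(s)cos(t) - 2sin(2s)sin(2t) + 2sin(4s)cos(4t).
Transform back: u(s,t) = exp(2s)w(s,t).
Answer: u(s, t) = 2exp(2s)sin(s)cos(t) - 2exp(2s)sin(2s)sin(2t) + 2exp(2s)sin(4s)cos(4t)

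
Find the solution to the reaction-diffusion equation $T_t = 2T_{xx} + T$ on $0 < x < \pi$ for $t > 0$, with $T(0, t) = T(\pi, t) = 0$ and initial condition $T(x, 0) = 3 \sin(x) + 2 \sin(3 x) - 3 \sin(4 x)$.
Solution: Substitute $T = e^{t}u$, i.e. $u = e^{-t}T$.
By the product rule, $T_t = e^{t}(u_t + u)$, $T_{xx} = e^{t}u_{xx}$.
Substituting into the PDE and dividing by $e^{t}$: $u_t + u = 2u_{xx} + u$.
The lower-order terms cancel, leaving the standard heat equation $u_t = 2u_{xx}$.
Initial data for $u$: $u(x,0) = T(x,0) = 3 \sin(x) + 2 \sin(3 x) - 3 \sin(4 x)$. The boundary conditions carry over: $u(0,t) = u(\pi,t) = 0$.
Solve for $u$:
  Using separation of variables $u = X(x)G(t)$:
  Eigenfunctions: $\sin(nx)$, $n = 1, 2, 3, \ldots$
  General solution: $u(x, t) = \sum c_n \sin(nx) e^{-2n^2 t}$
  Matching $u(x,0) = 3 \sin(x) + 2 \sin(3 x) - 3 \sin(4 x)$ term by term: $c_1=3, c_3=2, c_4=-3$.
Hence $u(x,t) = 3 e^{-2 t} \sin(x) + 2 e^{-18 t} \sin(3 x) - 3 e^{-32 t} \sin(4 x)$.
Transform back: $T(x,t) = e^{t}u(x,t)$.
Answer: $T(x, t) = 3 e^{-t} \sin(x) + 2 e^{-17 t} \sin(3 x) - 3 e^{-31 t} \sin(4 x)$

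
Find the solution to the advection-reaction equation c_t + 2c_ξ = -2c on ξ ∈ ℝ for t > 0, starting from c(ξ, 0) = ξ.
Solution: Substitute c = exp(-2t)u.
Then c_t = exp(-2t)(u_t - 2u), c_ξ = exp(-2t)u_ξ; substituting and dividing by exp(-2t), the lower-order terms cancel: u_t + 2u_ξ = 0 (standard advection equation).
Data for u: u(ξ,0) = c(ξ,0) = ξ.
By characteristics (dξ/dt = 2), u(ξ,t) = f(ξ - 2t) with f = u(·, 0).
So u(ξ,t) = -2t + ξ, and c(ξ,t) = exp(-2t)u(ξ,t).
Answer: c(ξ, t) = -2texp(-2t) + ξexp(-2t)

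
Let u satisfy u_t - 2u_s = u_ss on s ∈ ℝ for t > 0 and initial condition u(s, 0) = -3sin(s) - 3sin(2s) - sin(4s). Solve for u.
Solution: Change to a moving frame: let η = s + 2t, σ = t and write u(s,t) = w(η,σ).
By the chain rule u_t = w_σ + 2w_η, u_s = w_η, u_ss = w_ηη.
Then u_t - 2u_s = w_σ: the advection term cancels and the PDE becomes the heat equation w_σ = w_ηη on η ∈ ℝ.
Initial data: w(η,0) = u(η,0) = -3sin(η) - 3sin(2η) - sin(4η).
On η ∈ ℝ each mode satisfies (sin(nη))″ = -n² sin(nη), so exp(-n²σ) sin(nη) solves the heat equation; by superposition w(η,σ) = Σ c_n exp(-n²σ) sin(nη).
Reading off the coefficients: c_1=-3, c_2=-3, c_4=-1, so w(η,σ) = -3exp(-σ)sin(η) - 3exp(-4σ)sin(2η) - exp(-16σ)sin(4η).
Substituting back η = s + 2t, σ = t: u(s,t) = w(s + 2t, t).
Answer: u(s, t) = -3exp(-t)sin(s + 2t) - 3exp(-4t)sin(2s + 4t) - exp(-16t)sin(4s + 8t)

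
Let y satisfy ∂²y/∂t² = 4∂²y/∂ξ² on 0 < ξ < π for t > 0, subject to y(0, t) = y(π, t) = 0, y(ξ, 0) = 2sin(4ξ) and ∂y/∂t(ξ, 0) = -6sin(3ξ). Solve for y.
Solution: Separating variables: y = Σ [A_n cos(ω_n t) + B_n sin(ω_n t)] sin(nξ), ω_n = 2n. From ICs (B_n = velocity coefficient / ω_n): A_4=2, B_3=-1.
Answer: y(ξ, t) = -sin(6t)sin(3ξ) + 2sin(4ξ)cos(8t)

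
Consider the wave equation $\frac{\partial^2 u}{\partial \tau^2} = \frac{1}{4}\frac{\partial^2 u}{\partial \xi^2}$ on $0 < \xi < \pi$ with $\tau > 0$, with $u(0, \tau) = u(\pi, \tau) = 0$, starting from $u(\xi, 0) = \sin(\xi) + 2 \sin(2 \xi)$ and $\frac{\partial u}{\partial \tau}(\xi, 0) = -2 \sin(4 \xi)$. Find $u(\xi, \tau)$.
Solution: Using separation of variables $u = X(\xi)T(\tau)$:
Eigenfunctions: $\sin(n\xi)$, $n = 1, 2, 3, \ldots$
General solution: $u(\xi, \tau) = \sum [A_n \cos(n \tau/2) + B_n \sin(n \tau/2)] \sin(n\xi)$
From $u(\xi,0) = \sin(\xi) + 2 \sin(2 \xi)$: $A_1=1, A_2=2$. From $u_{\tau}(\xi,0) = -2 \sin(4 \xi)$, using $u_{\tau}(\xi,0) = \sum \omega_n B_n \sin(n\xi)$ with $\omega_n = n/2$: $B_4 = (-2)/2 = -1$.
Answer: $u(\xi, \tau) = - \sin(2 \tau) \sin(4 \xi) + \sin(\xi) \cos(\tau/2) + 2 \sin(2 \xi) \cos(\tau)$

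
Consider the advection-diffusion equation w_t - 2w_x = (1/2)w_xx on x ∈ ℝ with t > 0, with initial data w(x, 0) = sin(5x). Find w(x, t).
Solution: Moving frame: η = x + 2t, σ = t, w = u(η,σ), so w_t = u_σ + 2u_η and w_xx = u_ηη.
Hence w_t - 2w_x = u_σ and the PDE becomes the heat equation u_σ = (1/2)u_ηη on η ∈ ℝ.
Initial data: u(η,0) = w(η,0) = sin(5η). Each mode sin(nη) decays as exp(-n²σ/2) on ℝ, so u(η,σ) = Σ c_n exp(-n²σ/2) sin(nη) with c_5=1: u(η,σ) = exp(-25σ/2)sin(5η).
Substituting back: w(x,t) = u(x + 2t, t).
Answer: w(x, t) = exp(-25t/2)sin(10t + 5x)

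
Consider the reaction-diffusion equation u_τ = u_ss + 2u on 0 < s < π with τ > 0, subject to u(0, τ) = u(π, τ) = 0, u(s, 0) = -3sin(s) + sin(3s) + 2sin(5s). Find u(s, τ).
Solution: Substitute u = exp(2τ)w.
Then u_τ = exp(2τ)(w_τ + 2w), u_ss = exp(2τ)w_ss; substituting and dividing by exp(2τ), the lower-order terms cancel: w_τ = w_ss (standard heat equation).
Data for w: w(s,0) = u(s,0) = -3sin(s) + sin(3s) + 2sin(5s). The boundary conditions carry over: w(0,τ) = w(π,τ) = 0.
Separating variables: w = Σ c_n exp(-n²τ) sin(ns). From w(s,0) = -3sin(s) + sin(3s) + 2sin(5s): c_1=-3, c_3=1, c_5=2.
So w(s,τ) = -3exp(-τ)sin(s) + exp(-9τ)sin(3s) + 2exp(-25τ)sin(5s), and u(s,τ) = exp(2τ)w(s,τ).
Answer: u(s, τ) = -3exp(τ)sin(s) + exp(-7τ)sin(3s) + 2exp(-23τ)sin(5s)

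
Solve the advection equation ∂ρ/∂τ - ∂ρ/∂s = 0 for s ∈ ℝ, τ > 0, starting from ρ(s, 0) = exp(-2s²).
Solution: By characteristics (ds/dτ = -1), ρ(s,τ) = f(s + τ) with f = ρ(·, 0).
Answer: ρ(s, τ) = exp(-2(s + τ)²)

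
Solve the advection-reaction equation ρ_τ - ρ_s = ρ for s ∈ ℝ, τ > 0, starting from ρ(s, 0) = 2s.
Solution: Substitute ρ = exp(τ)u.
Then ρ_τ = exp(τ)(u_τ + u), ρ_s = exp(τ)u_s; substituting and dividing by exp(τ), the lower-order terms cancel: u_τ - u_s = 0 (standard advection equation).
Data for u: u(s,0) = ρ(s,0) = 2s.
By characteristics (ds/dτ = -1), u(s,τ) = f(s + τ) with f = u(·, 0).
So u(s,τ) = 2s + 2τ, and ρ(s,τ) = exp(τ)u(s,τ).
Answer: ρ(s, τ) = 2sexp(τ) + 2τexp(τ)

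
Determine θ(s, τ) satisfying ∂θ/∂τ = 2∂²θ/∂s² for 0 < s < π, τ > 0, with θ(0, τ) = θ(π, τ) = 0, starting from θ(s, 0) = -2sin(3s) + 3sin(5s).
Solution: Using separation of variables θ = X(s)G(τ):
Eigenfunctions: sin(ns), n = 1, 2, 3, ...
General solution: θ(s, τ) = Σ c_n sin(ns) exp(-2n² τ)
Matching θ(s,0) = -2sin(3s) + 3sin(5s) term by term: c_3=-2, c_5=3.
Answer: θ(s, τ) = -2exp(-18τ)sin(3s) + 3exp(-50τ)sin(5s)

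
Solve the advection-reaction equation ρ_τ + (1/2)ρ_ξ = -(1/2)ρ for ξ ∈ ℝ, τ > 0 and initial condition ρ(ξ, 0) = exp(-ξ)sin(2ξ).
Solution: Substitute ρ = exp(-ξ)u, i.e. u = exp(ξ)ρ.
By the product rule, ρ_ξ = exp(-ξ)(u_ξ - u), ρ_τ = exp(-ξ)u_τ.
Substituting into the PDE and dividing by exp(-ξ): u_τ + (1/2)(u_ξ - u) = -(1/2)u.
The lower-order terms cancel, leaving the standard advection equation u_τ + (1/2)u_ξ = 0.
Initial data for u: u(ξ,0) = exp(ξ)ρ(ξ,0) = sin(2ξ).
Solve for u:
  By method of characteristics (waves move right with speed 1/2):
  Along characteristics ξ - (1/2)τ = const, u is constant, so u(ξ,τ) = f(ξ - (1/2)τ) with f = u(·, 0).
Hence u(ξ,τ) = sin(2ξ - τ).
Transform back: ρ(ξ,τ) = exp(-ξ)u(ξ,τ).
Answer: ρ(ξ, τ) = exp(-ξ)sin(2ξ - τ)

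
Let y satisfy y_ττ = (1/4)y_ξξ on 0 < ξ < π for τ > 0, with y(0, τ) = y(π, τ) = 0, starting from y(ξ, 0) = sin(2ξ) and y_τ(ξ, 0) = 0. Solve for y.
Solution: Using separation of variables y = X(ξ)T(τ):
Eigenfunctions: sin(nξ), n = 1, 2, 3, ...
General solution: y(ξ, τ) = Σ [A_n cos(n τ/2) + B_n sin(n τ/2)] sin(nξ)
From y(ξ,0) = sin(2ξ): A_2=1. From y_τ(ξ,0) = 0: all B_n = 0.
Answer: y(ξ, τ) = sin(2ξ)cos(τ)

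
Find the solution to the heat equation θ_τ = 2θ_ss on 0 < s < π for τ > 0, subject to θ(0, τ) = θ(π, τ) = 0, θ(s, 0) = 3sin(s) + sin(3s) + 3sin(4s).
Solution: Using separation of variables θ = X(s)G(τ):
Eigenfunctions: sin(ns), n = 1, 2, 3, ...
General solution: θ(s, τ) = Σ c_n sin(ns) exp(-2n² τ)
Matching θ(s,0) = 3sin(s) + sin(3s) + 3sin(4s) term by term: c_1=3, c_3=1, c_4=3.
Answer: θ(s, τ) = 3exp(-2τ)sin(s) + exp(-18τ)sin(3s) + 3exp(-32τ)sin(4s)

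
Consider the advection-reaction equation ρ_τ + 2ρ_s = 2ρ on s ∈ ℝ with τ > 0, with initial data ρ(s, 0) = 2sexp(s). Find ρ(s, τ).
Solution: Substitute ρ = exp(s)u.
Then ρ_s = exp(s)(u_s + u), ρ_τ = exp(s)u_τ; substituting and dividing by exp(s), the lower-order terms cancel: u_τ + 2u_s = 0 (standard advection equation).
Data for u: u(s,0) = exp(-s)ρ(s,0) = 2s.
By characteristics (ds/dτ = 2), u(s,τ) = f(s - 2τ) with f = u(·, 0).
So u(s,τ) = 2s - 4τ, and ρ(s,τ) = exp(s)u(s,τ).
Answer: ρ(s, τ) = 2sexp(s) - 4τexp(s)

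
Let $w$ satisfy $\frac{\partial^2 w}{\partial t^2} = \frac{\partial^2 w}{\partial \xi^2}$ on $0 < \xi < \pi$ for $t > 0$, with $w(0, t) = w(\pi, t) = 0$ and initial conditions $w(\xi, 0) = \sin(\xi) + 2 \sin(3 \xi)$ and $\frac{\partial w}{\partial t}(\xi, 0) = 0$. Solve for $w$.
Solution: Using separation of variables $w = X(\xi)T(t)$:
Eigenfunctions: $\sin(n\xi)$, $n = 1, 2, 3, \ldots$
General solution: $w(\xi, t) = \sum [A_n \cos(n t) + B_n \sin(n t)] \sin(n\xi)$
From $w(\xi,0) = \sin(\xi) + 2 \sin(3 \xi)$: $A_1=1, A_3=2$. From $w_t(\xi,0) = 0$: all $B_n = 0$.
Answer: $w(\xi, t) = \sin(\xi) \cos(t) + 2 \sin(3 \xi) \cos(3 t)$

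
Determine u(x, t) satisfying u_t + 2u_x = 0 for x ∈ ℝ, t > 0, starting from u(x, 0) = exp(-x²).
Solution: By method of characteristics (waves move right with speed 2):
Along characteristics x - 2t = const, u is constant, so u(x,t) = f(x - 2t) with f = u(·, 0).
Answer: u(x, t) = exp(-(-2t + x)²)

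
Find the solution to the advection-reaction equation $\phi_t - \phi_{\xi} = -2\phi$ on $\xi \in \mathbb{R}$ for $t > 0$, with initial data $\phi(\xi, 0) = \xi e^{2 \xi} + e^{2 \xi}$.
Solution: Substitute $\phi = e^{2\xi}u$, i.e. $u = e^{-2\xi}\phi$.
By the product rule, $\phi_{\xi} = e^{2\xi}(u_{\xi} + 2u)$, $\phi_t = e^{2\xi}u_t$.
Substituting into the PDE and dividing by $e^{2\xi}$: $u_t - (u_{\xi} + 2u) = -2u$.
The lower-order terms cancel, leaving the standard advection equation $u_t - u_{\xi} = 0$.
Initial data for $u$: $u(\xi,0) = e^{-2\xi}\phi(\xi,0) = \xi + 1$.
Solve for $u$:
  By method of characteristics (waves move left with speed 1):
  Along characteristics $\xi + t =$ const, $u$ is constant, so $u(\xi,t) = f(\xi + t)$ with $f = u( \cdot , 0)$.
Hence $u(\xi,t) = t + \xi + 1$.
Transform back: $\phi(\xi,t) = e^{2\xi}u(\xi,t)$.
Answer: $\phi(\xi, t) = \xi e^{2 \xi} + t e^{2 \xi} + e^{2 \xi}$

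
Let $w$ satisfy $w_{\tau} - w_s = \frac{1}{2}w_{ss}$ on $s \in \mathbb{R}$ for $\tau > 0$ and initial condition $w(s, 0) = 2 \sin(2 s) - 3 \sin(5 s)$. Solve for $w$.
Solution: Change to a moving frame: let $\eta = s + \tau$, $\sigma = \tau$ and write $w(s,\tau) = u(\eta,\sigma)$.
By the chain rule $w_{\tau} = u_{\sigma} + u_{\eta}$, $w_s = u_{\eta}$, $w_{ss} = u_{\eta\eta}$.
Then $w_{\tau} - w_s = u_{\sigma}$: the advection term cancels and the PDE becomes the heat equation $u_{\sigma} = \frac{1}{2}u_{\eta\eta}$ on $\eta \in \mathbb{R}$.
Initial data: $u(\eta,0) = w(\eta,0) = 2 \sin(2 \eta) - 3 \sin(5 \eta)$.
On $\eta \in \mathbb{R}$ each mode satisfies $(\sin(n\eta))'' = -n^2 \sin(n\eta)$, so $e^{-n^2\sigma/2} \sin(n\eta)$ solves the heat equation; by superposition $u(\eta,\sigma) = \sum c_n e^{-n^2\sigma/2} \sin(n\eta)$.
Reading off the coefficients: $c_2=2, c_5=-3$, so $u(\eta,\sigma) = 2 e^{-2 \sigma} \sin(2 \eta) - 3 e^{-25 \sigma/2} \sin(5 \eta)$.
Substituting back $\eta = s + \tau$, $\sigma = \tau$: $w(s,\tau) = u(s + \tau, \tau)$.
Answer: $w(s, \tau) = 2 e^{-2 \tau} \sin(2 \tau + 2 s) - 3 e^{-25 \tau/2} \sin(5 \tau + 5 s)$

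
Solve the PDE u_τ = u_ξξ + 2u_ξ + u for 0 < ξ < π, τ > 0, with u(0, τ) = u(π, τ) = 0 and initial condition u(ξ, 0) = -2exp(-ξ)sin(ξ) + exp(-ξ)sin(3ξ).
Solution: Substitute u = exp(-ξ)w, i.e. w = exp(ξ)u.
By the product rule, u_ξ = exp(-ξ)(w_ξ - w), u_ξξ = exp(-ξ)(w_ξξ - 2w_ξ + w), u_τ = exp(-ξ)w_τ.
Substituting into the PDE and dividing by exp(-ξ): w_τ = (w_ξξ - 2w_ξ + w) + 2(w_ξ - w) + w.
The lower-order terms cancel, leaving the standard heat equation w_τ = w_ξξ.
Initial data for w: w(ξ,0) = exp(ξ)u(ξ,0) = -2sin(ξ) + sin(3ξ). The boundary conditions carry over: w(0,τ) = w(π,τ) = 0.
Solve for w:
  Using separation of variables w = X(ξ)T(τ):
  Eigenfunctions: sin(nξ), n = 1, 2, 3, ...
  General solution: w(ξ, τ) = Σ c_n sin(nξ) exp(-n² τ)
  Matching w(ξ,0) = -2sin(ξ) + sin(3ξ) term by term: c_1=-2, c_3=1.
Hence w(ξ,τ) = -2exp(-τ)sin(ξ) + exp(-9τ)sin(3ξ).
Transform back: u(ξ,τ) = exp(-ξ)w(ξ,τ).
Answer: u(ξ, τ) = -2exp(-ξ)exp(-τ)sin(ξ) + exp(-ξ)exp(-9τ)sin(3ξ)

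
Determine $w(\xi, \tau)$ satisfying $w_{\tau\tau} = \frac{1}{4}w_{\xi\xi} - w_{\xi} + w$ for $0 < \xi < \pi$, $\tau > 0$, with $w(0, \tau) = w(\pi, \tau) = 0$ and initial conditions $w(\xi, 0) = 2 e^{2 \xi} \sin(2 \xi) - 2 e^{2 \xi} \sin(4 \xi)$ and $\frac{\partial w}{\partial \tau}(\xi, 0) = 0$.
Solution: Substitute $w = e^{2\xi}u$.
Then $w_{\xi} = e^{2\xi}(u_{\xi} + 2u)$, $w_{\xi\xi} = e^{2\xi}(u_{\xi\xi} + 4u_{\xi} + 4u)$, $w_{\tau\tau} = e^{2\xi}u_{\tau\tau}$; substituting and dividing by $e^{2\xi}$, the lower-order terms cancel: $u_{\tau\tau} = \frac{1}{4}u_{\xi\xi}$ (standard wave equation).
Data for $u$: $u(\xi,0) = e^{-2\xi}w(\xi,0) = 2 \sin(2 \xi) - 2 \sin(4 \xi)$; $u_{\tau}(\xi,0) = e^{-2\xi}w_{\tau}(\xi,0) = 0$. The boundary conditions carry over: $u(0,\tau) = u(\pi,\tau) = 0$.
Separating variables: $u = \sum [A_n \cos(\omega_n \tau) + B_n \sin(\omega_n \tau)] \sin(n\xi)$, $\omega_n = n/2$. From ICs: $A_2=2, A_4=-2$.
So $u(\xi,\tau) = 2 \sin(2 \xi) \cos(\tau) - 2 \sin(4 \xi) \cos(2 \tau)$, and $w(\xi,\tau) = e^{2\xi}u(\xi,\tau)$.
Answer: $w(\xi, \tau) = 2 e^{2 \xi} \sin(2 \xi) \cos(\tau) - 2 e^{2 \xi} \sin(4 \xi) \cos(2 \tau)$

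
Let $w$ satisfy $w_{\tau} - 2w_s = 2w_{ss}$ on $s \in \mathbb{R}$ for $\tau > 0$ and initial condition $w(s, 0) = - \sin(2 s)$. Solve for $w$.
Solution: Change to a moving frame: let $\eta = s + 2\tau$, $\sigma = \tau$ and write $w(s,\tau) = u(\eta,\sigma)$.
By the chain rule $w_{\tau} = u_{\sigma} + 2u_{\eta}$, $w_s = u_{\eta}$, $w_{ss} = u_{\eta\eta}$.
Then $w_{\tau} - 2w_s = u_{\sigma}$: the advection term cancels and the PDE becomes the heat equation $u_{\sigma} = 2u_{\eta\eta}$ on $\eta \in \mathbb{R}$.
Initial data: $u(\eta,0) = w(\eta,0) = - \sin(2 \eta)$.
On $\eta \in \mathbb{R}$ each mode satisfies $(\sin(n\eta))'' = -n^2 \sin(n\eta)$, so $e^{-2n^2\sigma} \sin(n\eta)$ solves the heat equation; by superposition $u(\eta,\sigma) = \sum c_n e^{-2n^2\sigma} \sin(n\eta)$.
Reading off the coefficients: $c_2=-1$, so $u(\eta,\sigma) = - e^{-8 \sigma} \sin(2 \eta)$.
Substituting back $\eta = s + 2\tau$, $\sigma = \tau$: $w(s,\tau) = u(s + 2\tau, \tau)$.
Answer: $w(s, \tau) = - e^{-8 \tau} \sin(4 \tau + 2 s)$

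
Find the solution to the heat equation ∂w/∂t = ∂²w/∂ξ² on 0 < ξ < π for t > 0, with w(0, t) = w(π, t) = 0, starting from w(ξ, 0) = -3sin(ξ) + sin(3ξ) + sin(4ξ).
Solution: Using separation of variables w = X(ξ)T(t):
Eigenfunctions: sin(nξ), n = 1, 2, 3, ...
General solution: w(ξ, t) = Σ c_n sin(nξ) exp(-n² t)
Matching w(ξ,0) = -3sin(ξ) + sin(3ξ) + sin(4ξ) term by term: c_1=-3, c_3=1, c_4=1.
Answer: w(ξ, t) = -3exp(-t)sin(ξ) + exp(-9t)sin(3ξ) + exp(-16t)sin(4ξ)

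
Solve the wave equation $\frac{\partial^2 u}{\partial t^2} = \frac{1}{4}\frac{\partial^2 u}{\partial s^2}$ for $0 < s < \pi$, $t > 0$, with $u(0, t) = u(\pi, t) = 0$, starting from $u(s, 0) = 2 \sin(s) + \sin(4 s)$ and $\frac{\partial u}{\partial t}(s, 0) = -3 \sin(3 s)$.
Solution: Using separation of variables $u = X(s)T(t)$:
Eigenfunctions: $\sin(ns)$, $n = 1, 2, 3, \ldots$
General solution: $u(s, t) = \sum [A_n \cos(n t/2) + B_n \sin(n t/2)] \sin(ns)$
From $u(s,0) = 2 \sin(s) + \sin(4 s)$: $A_1=2, A_4=1$. From $u_t(s,0) = -3 \sin(3 s)$, using $u_t(s,0) = \sum \omega_n B_n \sin(ns)$ with $\omega_n = n/2$: $B_3 = (-3)/(3/2) = -2$.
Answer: $u(s, t) = 2 \sin(s) \cos(t/2) - 2 \sin(3 s) \sin(3 t/2) + \sin(4 s) \cos(2 t)$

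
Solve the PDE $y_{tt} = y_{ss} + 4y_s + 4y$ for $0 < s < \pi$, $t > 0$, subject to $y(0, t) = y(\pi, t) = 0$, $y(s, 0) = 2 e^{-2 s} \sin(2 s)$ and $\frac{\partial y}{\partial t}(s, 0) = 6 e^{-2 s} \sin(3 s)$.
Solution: Substitute $y = e^{-2s}u$.
Then $y_s = e^{-2s}(u_s - 2u)$, $y_{ss} = e^{-2s}(u_{ss} - 4u_s + 4u)$, $y_{tt} = e^{-2s}u_{tt}$; substituting and dividing by $e^{-2s}$, the lower-order terms cancel: $u_{tt} = u_{ss}$ (standard wave equation).
Data for $u$: $u(s,0) = e^{2s}y(s,0) = 2 \sin(2 s)$; $u_t(s,0) = e^{2s}y_t(s,0) = 6 \sin(3 s)$. The boundary conditions carry over: $u(0,t) = u(\pi,t) = 0$.
Separating variables: $u = \sum [A_n \cos(\omega_n t) + B_n \sin(\omega_n t)] \sin(ns)$, $\omega_n = n$. From ICs ($B_n$ = velocity coefficient / $\omega_n$): $A_2=2, B_3=2$.
So $u(s,t) = 2 \sin(2 s) \cos(2 t) + 2 \sin(3 s) \sin(3 t)$, and $y(s,t) = e^{-2s}u(s,t)$.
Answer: $y(s, t) = 2 e^{-2 s} \sin(2 s) \cos(2 t) + 2 e^{-2 s} \sin(3 s) \sin(3 t)$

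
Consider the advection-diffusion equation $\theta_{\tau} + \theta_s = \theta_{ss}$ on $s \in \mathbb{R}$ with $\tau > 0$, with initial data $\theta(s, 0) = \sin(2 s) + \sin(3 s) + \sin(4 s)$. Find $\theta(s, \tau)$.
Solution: Change to a moving frame: let $\eta = s - \tau$, $\sigma = \tau$ and write $\theta(s,\tau) = u(\eta,\sigma)$.
By the chain rule $\theta_{\tau} = u_{\sigma} - u_{\eta}$, $\theta_s = u_{\eta}$, $\theta_{ss} = u_{\eta\eta}$.
Then $\theta_{\tau} + \theta_s = u_{\sigma}$: the advection term cancels and the PDE becomes the heat equation $u_{\sigma} = u_{\eta\eta}$ on $\eta \in \mathbb{R}$.
Initial data: $u(\eta,0) = \theta(\eta,0) = \sin(2 \eta) + \sin(3 \eta) + \sin(4 \eta)$.
On $\eta \in \mathbb{R}$ each mode satisfies $(\sin(n\eta))'' = -n^2 \sin(n\eta)$, so $e^{-n^2\sigma} \sin(n\eta)$ solves the heat equation; by superposition $u(\eta,\sigma) = \sum c_n e^{-n^2\sigma} \sin(n\eta)$.
Reading off the coefficients: $c_2=1, c_3=1, c_4=1$, so $u(\eta,\sigma) = e^{-4 \sigma} \sin(2 \eta) + e^{-9 \sigma} \sin(3 \eta) + e^{-16 \sigma} \sin(4 \eta)$.
Substituting back $\eta = s - \tau$, $\sigma = \tau$: $\theta(s,\tau) = u(s - \tau, \tau)$.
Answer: $\theta(s, \tau) = - e^{-4 \tau} \sin(2 \tau - 2 s) -  e^{-9 \tau} \sin(3 \tau - 3 s) -  e^{-16 \tau} \sin(4 \tau - 4 s)$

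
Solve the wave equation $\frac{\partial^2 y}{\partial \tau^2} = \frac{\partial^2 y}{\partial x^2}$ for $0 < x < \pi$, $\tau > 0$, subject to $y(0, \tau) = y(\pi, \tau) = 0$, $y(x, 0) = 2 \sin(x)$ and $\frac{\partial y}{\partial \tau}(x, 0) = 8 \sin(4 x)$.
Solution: Using separation of variables $y = X(x)T(\tau)$:
Eigenfunctions: $\sin(nx)$, $n = 1, 2, 3, \ldots$
General solution: $y(x, \tau) = \sum [A_n \cos(n \tau) + B_n \sin(n \tau)] \sin(nx)$
From $y(x,0) = 2 \sin(x)$: $A_1=2$. From $y_{\tau}(x,0) = 8 \sin(4 x)$, using $y_{\tau}(x,0) = \sum \omega_n B_n \sin(nx)$ with $\omega_n = n$: $B_4 = 8/4 = 2$.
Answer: $y(x, \tau) = 2 \sin(4 \tau) \sin(4 x) + 2 \sin(x) \cos(\tau)$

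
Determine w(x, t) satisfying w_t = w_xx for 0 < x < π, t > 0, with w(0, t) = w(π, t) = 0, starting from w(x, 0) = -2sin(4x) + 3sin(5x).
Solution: Separating variables: w = Σ c_n exp(-n²t) sin(nx). From w(x,0) = -2sin(4x) + 3sin(5x): c_4=-2, c_5=3.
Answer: w(x, t) = -2exp(-16t)sin(4x) + 3exp(-25t)sin(5x)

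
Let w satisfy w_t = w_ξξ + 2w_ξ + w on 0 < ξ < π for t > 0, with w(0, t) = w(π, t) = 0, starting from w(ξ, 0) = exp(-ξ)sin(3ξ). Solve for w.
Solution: Substitute w = exp(-ξ)u, i.e. u = exp(ξ)w.
By the product rule, w_ξ = exp(-ξ)(u_ξ - u), w_ξξ = exp(-ξ)(u_ξξ - 2u_ξ + u), w_t = exp(-ξ)u_t.
Substituting into the PDE and dividing by exp(-ξ): u_t = (u_ξξ - 2u_ξ + u) + 2(u_ξ - u) + u.
The lower-order terms cancel, leaving the standard heat equation u_t = u_ξξ.
Initial data for u: u(ξ,0) = exp(ξ)w(ξ,0) = sin(3ξ). The boundary conditions carry over: u(0,t) = u(π,t) = 0.
Solve for u:
  Using separation of variables u = X(ξ)T(t):
  Eigenfunctions: sin(nξ), n = 1, 2, 3, ...
  General solution: u(ξ, t) = Σ c_n sin(nξ) exp(-n² t)
  Matching u(ξ,0) = sin(3ξ) term by term: c_3=1.
Hence u(ξ,t) = exp(-9t)sin(3ξ).
Transform back: w(ξ,t) = exp(-ξ)u(ξ,t).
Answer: w(ξ, t) = exp(-9t)exp(-ξ)sin(3ξ)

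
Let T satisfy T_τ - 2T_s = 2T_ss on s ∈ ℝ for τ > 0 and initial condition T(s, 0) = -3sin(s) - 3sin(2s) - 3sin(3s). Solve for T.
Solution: Change to a moving frame: let η = s + 2τ, σ = τ and write T(s,τ) = u(η,σ).
By the chain rule T_τ = u_σ + 2u_η, T_s = u_η, T_ss = u_ηη.
Then T_τ - 2T_s = u_σ: the advection term cancels and the PDE becomes the heat equation u_σ = 2u_ηη on η ∈ ℝ.
Initial data: u(η,0) = T(η,0) = -3sin(η) - 3sin(2η) - 3sin(3η).
On η ∈ ℝ each mode satisfies (sin(nη))″ = -n² sin(nη), so exp(-2n²σ) sin(nη) solves the heat equation; by superposition u(η,σ) = Σ c_n exp(-2n²σ) sin(nη).
Reading off the coefficients: c_1=-3, c_2=-3, c_3=-3, so u(η,σ) = -3exp(-2σ)sin(η) - 3exp(-8σ)sin(2η) - 3exp(-18σ)sin(3η).
Substituting back η = s + 2τ, σ = τ: T(s,τ) = u(s + 2τ, τ).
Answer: T(s, τ) = -3exp(-2τ)sin(s + 2τ) - 3exp(-8τ)sin(2s + 4τ) - 3exp(-18τ)sin(3s + 6τ)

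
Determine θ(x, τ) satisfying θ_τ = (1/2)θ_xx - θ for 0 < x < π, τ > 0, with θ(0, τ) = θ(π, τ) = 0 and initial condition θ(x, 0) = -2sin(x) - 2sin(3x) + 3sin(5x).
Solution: Substitute θ = exp(-τ)u, i.e. u = exp(τ)θ.
By the product rule, θ_τ = exp(-τ)(u_τ - u), θ_xx = exp(-τ)u_xx.
Substituting into the PDE and dividing by exp(-τ): u_τ - u = (1/2)u_xx - u.
The lower-order terms cancel, leaving the standard heat equation u_τ = (1/2)u_xx.
Initial data for u: u(x,0) = θ(x,0) = -2sin(x) - 2sin(3x) + 3sin(5x). The boundary conditions carry over: u(0,τ) = u(π,τ) = 0.
Solve for u:
  Using separation of variables u = X(x)G(τ):
  Eigenfunctions: sin(nx), n = 1, 2, 3, ...
  General solution: u(x, τ) = Σ c_n sin(nx) exp(-n² τ/2)
  Matching u(x,0) = -2sin(x) - 2sin(3x) + 3sin(5x) term by term: c_1=-2, c_3=-2, c_5=3.
Hence u(x,τ) = -2exp(-τ/2)sin(x) - 2exp(-9τ/2)sin(3x) + 3exp(-25τ/2)sin(5x).
Transform back: θ(x,τ) = exp(-τ)u(x,τ).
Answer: θ(x, τ) = -2exp(-3τ/2)sin(x) - 2exp(-11τ/2)sin(3x) + 3exp(-27τ/2)sin(5x)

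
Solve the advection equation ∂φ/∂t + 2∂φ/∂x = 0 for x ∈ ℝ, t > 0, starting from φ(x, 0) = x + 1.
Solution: By method of characteristics (waves move right with speed 2):
Along characteristics x - 2t = const, φ is constant, so φ(x,t) = f(x - 2t) with f = φ(·, 0).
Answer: φ(x, t) = -2t + x + 1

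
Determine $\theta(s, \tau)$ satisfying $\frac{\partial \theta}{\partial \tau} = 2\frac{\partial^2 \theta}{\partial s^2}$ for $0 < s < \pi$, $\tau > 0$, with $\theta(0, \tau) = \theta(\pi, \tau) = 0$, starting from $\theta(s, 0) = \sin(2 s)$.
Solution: Separating variables: $\theta = \sum c_n e^{-2n^2\tau} \sin(ns)$. From $\theta(s,0) = \sin(2 s)$: $c_2=1$.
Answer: $\theta(s, \tau) = e^{-8 \tau} \sin(2 s)$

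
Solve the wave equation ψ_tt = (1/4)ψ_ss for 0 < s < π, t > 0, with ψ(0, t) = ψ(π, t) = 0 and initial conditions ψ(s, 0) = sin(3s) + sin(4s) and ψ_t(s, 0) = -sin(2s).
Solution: Separating variables: ψ = Σ [A_n cos(ω_n t) + B_n sin(ω_n t)] sin(ns), ω_n = n/2. From ICs (B_n = velocity coefficient / ω_n): A_3=1, A_4=1, B_2=-1.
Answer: ψ(s, t) = -sin(2s)sin(t) + sin(3s)cos(3t/2) + sin(4s)cos(2t)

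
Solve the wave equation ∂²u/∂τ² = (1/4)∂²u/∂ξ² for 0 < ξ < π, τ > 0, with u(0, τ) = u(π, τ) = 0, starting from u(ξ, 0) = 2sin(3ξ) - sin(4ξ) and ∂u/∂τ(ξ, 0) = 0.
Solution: Separating variables: u = Σ [A_n cos(ω_n τ) + B_n sin(ω_n τ)] sin(nξ), ω_n = n/2. From ICs: A_3=2, A_4=-1.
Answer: u(ξ, τ) = 2sin(3ξ)cos(3τ/2) - sin(4ξ)cos(2τ)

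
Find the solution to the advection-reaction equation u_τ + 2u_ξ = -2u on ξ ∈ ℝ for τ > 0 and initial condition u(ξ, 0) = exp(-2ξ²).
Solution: Substitute u = exp(-2τ)w, i.e. w = exp(2τ)u.
By the product rule, u_τ = exp(-2τ)(w_τ - 2w), u_ξ = exp(-2τ)w_ξ.
Substituting into the PDE and dividing by exp(-2τ): w_τ - 2w + 2w_ξ = -2w.
The lower-order terms cancel, leaving the standard advection equation w_τ + 2w_ξ = 0.
Initial data for w: w(ξ,0) = u(ξ,0) = exp(-2ξ²).
Solve for w:
  By method of characteristics (waves move right with speed 2):
  Along characteristics ξ - 2τ = const, w is constant, so w(ξ,τ) = f(ξ - 2τ) with f = w(·, 0).
Hence w(ξ,τ) = exp(-2(ξ - 2τ)²).
Transform back: u(ξ,τ) = exp(-2τ)w(ξ,τ).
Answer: u(ξ, τ) = exp(-2τ)exp(-2(ξ - 2τ)²)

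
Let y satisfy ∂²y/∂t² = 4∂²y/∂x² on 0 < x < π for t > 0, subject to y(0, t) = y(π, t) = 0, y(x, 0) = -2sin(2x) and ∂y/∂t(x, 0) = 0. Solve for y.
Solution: Separating variables: y = Σ [A_n cos(ω_n t) + B_n sin(ω_n t)] sin(nx), ω_n = 2n. From ICs: A_2=-2.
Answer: y(x, t) = -2sin(2x)cos(4t)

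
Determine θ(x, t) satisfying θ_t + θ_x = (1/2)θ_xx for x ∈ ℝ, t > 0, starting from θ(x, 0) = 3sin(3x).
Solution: Moving frame: η = x - t, σ = t, θ = u(η,σ), so θ_t = u_σ - u_η and θ_xx = u_ηη.
Hence θ_t + θ_x = u_σ and the PDE becomes the heat equation u_σ = (1/2)u_ηη on η ∈ ℝ.
Initial data: u(η,0) = θ(η,0) = 3sin(3η). Each mode sin(nη) decays as exp(-n²σ/2) on ℝ, so u(η,σ) = Σ c_n exp(-n²σ/2) sin(nη) with c_3=3: u(η,σ) = 3exp(-9σ/2)sin(3η).
Substituting back: θ(x,t) = u(x - t, t).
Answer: θ(x, t) = -3exp(-9t/2)sin(3t - 3x)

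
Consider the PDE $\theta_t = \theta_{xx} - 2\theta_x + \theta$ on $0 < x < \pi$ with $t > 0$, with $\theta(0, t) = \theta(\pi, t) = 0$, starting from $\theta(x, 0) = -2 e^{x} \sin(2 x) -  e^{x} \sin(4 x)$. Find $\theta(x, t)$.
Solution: Substitute $\theta = e^{x}u$.
Then $\theta_x = e^{x}(u_x + u)$, $\theta_{xx} = e^{x}(u_{xx} + 2u_x + u)$, $\theta_t = e^{x}u_t$; substituting and dividing by $e^{x}$, the lower-order terms cancel: $u_t = u_{xx}$ (standard heat equation).
Data for $u$: $u(x,0) = e^{-x}\theta(x,0) = -2 \sin(2 x) - \sin(4 x)$. The boundary conditions carry over: $u(0,t) = u(\pi,t) = 0$.
Separating variables: $u = \sum c_n e^{-n^2t} \sin(nx)$. From $u(x,0) = -2 \sin(2 x) - \sin(4 x)$: $c_2=-2, c_4=-1$.
So $u(x,t) = -2 e^{-4 t} \sin(2 x) - e^{-16 t} \sin(4 x)$, and $\theta(x,t) = e^{x}u(x,t)$.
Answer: $\theta(x, t) = -2 e^{-4 t} e^{x} \sin(2 x) -  e^{-16 t} e^{x} \sin(4 x)$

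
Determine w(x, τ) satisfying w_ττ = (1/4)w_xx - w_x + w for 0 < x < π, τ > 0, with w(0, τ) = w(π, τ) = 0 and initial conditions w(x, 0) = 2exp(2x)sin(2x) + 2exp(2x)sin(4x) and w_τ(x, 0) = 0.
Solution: Substitute w = exp(2x)u.
Then w_x = exp(2x)(u_x + 2u), w_xx = exp(2x)(u_xx + 4u_x + 4u), w_ττ = exp(2x)u_ττ; substituting and dividing by exp(2x), the lower-order terms cancel: u_ττ = (1/4)u_xx (standard wave equation).
Data for u: u(x,0) = exp(-2x)w(x,0) = 2sin(2x) + 2sin(4x); u_τ(x,0) = exp(-2x)w_τ(x,0) = 0. The boundary conditions carry over: u(0,τ) = u(π,τ) = 0.
Separating variables: u = Σ [A_n cos(ω_n τ) + B_n sin(ω_n τ)] sin(nx), ω_n = n/2. From ICs: A_2=2, A_4=2.
So u(x,τ) = 2sin(2x)cos(τ) + 2sin(4x)cos(2τ), and w(x,τ) = exp(2x)u(x,τ).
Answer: w(x, τ) = 2exp(2x)sin(2x)cos(τ) + 2exp(2x)sin(4x)cos(2τ)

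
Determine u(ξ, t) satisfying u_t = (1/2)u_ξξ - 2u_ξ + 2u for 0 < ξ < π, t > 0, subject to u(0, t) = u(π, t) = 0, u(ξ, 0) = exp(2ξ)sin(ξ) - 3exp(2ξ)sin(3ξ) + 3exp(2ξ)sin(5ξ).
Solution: Substitute u = exp(2ξ)w.
Then u_ξ = exp(2ξ)(w_ξ + 2w), u_ξξ = exp(2ξ)(w_ξξ + 4w_ξ + 4w), u_t = exp(2ξ)w_t; substituting and dividing by exp(2ξ), the lower-order terms cancel: w_t = (1/2)w_ξξ (standard heat equation).
Data for w: w(ξ,0) = exp(-2ξ)u(ξ,0) = sin(ξ) - 3sin(3ξ) + 3sin(5ξ). The boundary conditions carry over: w(0,t) = w(π,t) = 0.
Separating variables: w = Σ c_n exp(-n²t/2) sin(nξ). From w(ξ,0) = sin(ξ) - 3sin(3ξ) + 3sin(5ξ): c_1=1, c_3=-3, c_5=3.
So w(ξ,t) = exp(-t/2)sin(ξ) - 3exp(-9t/2)sin(3ξ) + 3exp(-25t/2)sin(5ξ), and u(ξ,t) = exp(2ξ)w(ξ,t).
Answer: u(ξ, t) = exp(-t/2)exp(2ξ)sin(ξ) - 3exp(-9t/2)exp(2ξ)sin(3ξ) + 3exp(-25t/2)exp(2ξ)sin(5ξ)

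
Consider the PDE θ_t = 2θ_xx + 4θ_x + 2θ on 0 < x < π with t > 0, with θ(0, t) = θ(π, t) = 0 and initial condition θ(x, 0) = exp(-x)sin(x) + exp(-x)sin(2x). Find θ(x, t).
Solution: Substitute θ = exp(-x)u.
Then θ_x = exp(-x)(u_x - u), θ_xx = exp(-x)(u_xx - 2u_x + u), θ_t = exp(-x)u_t; substituting and dividing by exp(-x), the lower-order terms cancel: u_t = 2u_xx (standard heat equation).
Data for u: u(x,0) = exp(x)θ(x,0) = sin(x) + sin(2x). The boundary conditions carry over: u(0,t) = u(π,t) = 0.
Separating variables: u = Σ c_n exp(-2n²t) sin(nx). From u(x,0) = sin(x) + sin(2x): c_1=1, c_2=1.
So u(x,t) = exp(-2t)sin(x) + exp(-8t)sin(2x), and θ(x,t) = exp(-x)u(x,t).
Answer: θ(x, t) = exp(-2t)exp(-x)sin(x) + exp(-8t)exp(-x)sin(2x)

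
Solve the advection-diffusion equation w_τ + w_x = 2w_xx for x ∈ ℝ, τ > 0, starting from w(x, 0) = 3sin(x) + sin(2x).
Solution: Change to a moving frame: let η = x - τ, σ = τ and write w(x,τ) = u(η,σ).
By the chain rule w_τ = u_σ - u_η, w_x = u_η, w_xx = u_ηη.
Then w_τ + w_x = u_σ: the advection term cancels and the PDE becomes the heat equation u_σ = 2u_ηη on η ∈ ℝ.
Initial data: u(η,0) = w(η,0) = 3sin(η) + sin(2η).
On η ∈ ℝ each mode satisfies (sin(nη))″ = -n² sin(nη), so exp(-2n²σ) sin(nη) solves the heat equation; by superposition u(η,σ) = Σ c_n exp(-2n²σ) sin(nη).
Reading off the coefficients: c_1=3, c_2=1, so u(η,σ) = 3exp(-2σ)sin(η) + exp(-8σ)sin(2η).
Substituting back η = x - τ, σ = τ: w(x,τ) = u(x - τ, τ).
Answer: w(x, τ) = 3exp(-2τ)sin(x - τ) + exp(-8τ)sin(2x - 2τ)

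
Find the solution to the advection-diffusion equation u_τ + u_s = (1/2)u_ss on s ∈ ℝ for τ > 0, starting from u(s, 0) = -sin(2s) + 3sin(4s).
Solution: Moving frame: η = s - τ, σ = τ, u = w(η,σ), so u_τ = w_σ - w_η and u_ss = w_ηη.
Hence u_τ + u_s = w_σ and the PDE becomes the heat equation w_σ = (1/2)w_ηη on η ∈ ℝ.
Initial data: w(η,0) = u(η,0) = -sin(2η) + 3sin(4η). Each mode sin(nη) decays as exp(-n²σ/2) on ℝ, so w(η,σ) = Σ c_n exp(-n²σ/2) sin(nη) with c_2=-1, c_4=3: w(η,σ) = -exp(-2σ)sin(2η) + 3exp(-8σ)sin(4η).
Substituting back: u(s,τ) = w(s - τ, τ).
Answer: u(s, τ) = -exp(-2τ)sin(2s - 2τ) + 3exp(-8τ)sin(4s - 4τ)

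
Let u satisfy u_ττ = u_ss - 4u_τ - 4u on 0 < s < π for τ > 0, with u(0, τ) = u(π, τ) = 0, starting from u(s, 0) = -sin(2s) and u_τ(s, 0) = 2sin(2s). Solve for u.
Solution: Substitute u = exp(-2τ)w, i.e. w = exp(2τ)u.
By the product rule, u_τ = exp(-2τ)(w_τ - 2w), u_ττ = exp(-2τ)(w_ττ - 4w_τ + 4w), u_ss = exp(-2τ)w_ss.
Substituting into the PDE and dividing by exp(-2τ): w_ττ - 4w_τ + 4w = w_ss - 4(w_τ - 2w) - 4w.
The lower-order terms cancel, leaving the standard wave equation w_ττ = w_ss.
Initial data for w: w(s,0) = u(s,0) = -sin(2s); w_τ(s,0) = u_τ(s,0) + 2u(s,0) = 0. The boundary conditions carry over: w(0,τ) = w(π,τ) = 0.
Solve for w:
  Using separation of variables w = X(s)T(τ):
  Eigenfunctions: sin(ns), n = 1, 2, 3, ...
  General solution: w(s, τ) = Σ [A_n cos(n τ) + B_n sin(n τ)] sin(ns)
  From w(s,0) = -sin(2s): A_2=-1. From w_τ(s,0) = 0: all B_n = 0.
Hence w(s,τ) = -sin(2s)cos(2τ).
Transform back: u(s,τ) = exp(-2τ)w(s,τ).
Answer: u(s, τ) = -exp(-2τ)sin(2s)cos(2τ)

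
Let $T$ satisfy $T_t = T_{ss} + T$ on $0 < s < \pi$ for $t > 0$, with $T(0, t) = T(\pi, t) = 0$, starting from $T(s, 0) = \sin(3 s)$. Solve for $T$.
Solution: Substitute $T = e^{t}u$.
Then $T_t = e^{t}(u_t + u)$, $T_{ss} = e^{t}u_{ss}$; substituting and dividing by $e^{t}$, the lower-order terms cancel: $u_t = u_{ss}$ (standard heat equation).
Data for $u$: $u(s,0) = T(s,0) = \sin(3 s)$. The boundary conditions carry over: $u(0,t) = u(\pi,t) = 0$.
Separating variables: $u = \sum c_n e^{-n^2t} \sin(ns)$. From $u(s,0) = \sin(3 s)$: $c_3=1$.
So $u(s,t) = e^{-9 t} \sin(3 s)$, and $T(s,t) = e^{t}u(s,t)$.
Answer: $T(s, t) = e^{-8 t} \sin(3 s)$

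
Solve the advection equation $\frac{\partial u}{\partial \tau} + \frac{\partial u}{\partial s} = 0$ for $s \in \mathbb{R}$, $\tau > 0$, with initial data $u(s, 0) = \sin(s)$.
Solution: By characteristics ($ds/d\tau = 1$), $u(s,\tau) = f(s - \tau)$ with $f = u( \cdot , 0)$.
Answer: $u(s, \tau) = - \sin(\tau - s)$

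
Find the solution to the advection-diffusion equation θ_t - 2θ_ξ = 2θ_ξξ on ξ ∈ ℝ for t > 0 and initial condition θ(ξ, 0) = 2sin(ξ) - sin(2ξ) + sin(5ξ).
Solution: Change to a moving frame: let η = ξ + 2t, σ = t and write θ(ξ,t) = u(η,σ).
By the chain rule θ_t = u_σ + 2u_η, θ_ξ = u_η, θ_ξξ = u_ηη.
Then θ_t - 2θ_ξ = u_σ: the advection term cancels and the PDE becomes the heat equation u_σ = 2u_ηη on η ∈ ℝ.
Initial data: u(η,0) = θ(η,0) = 2sin(η) - sin(2η) + sin(5η).
On η ∈ ℝ each mode satisfies (sin(nη))″ = -n² sin(nη), so exp(-2n²σ) sin(nη) solves the heat equation; by superposition u(η,σ) = Σ c_n exp(-2n²σ) sin(nη).
Reading off the coefficients: c_1=2, c_2=-1, c_5=1, so u(η,σ) = 2exp(-2σ)sin(η) - exp(-8σ)sin(2η) + exp(-50σ)sin(5η).
Substituting back η = ξ + 2t, σ = t: θ(ξ,t) = u(ξ + 2t, t).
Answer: θ(ξ, t) = 2exp(-2t)sin(2t + ξ) - exp(-8t)sin(4t + 2ξ) + exp(-50t)sin(10t + 5ξ)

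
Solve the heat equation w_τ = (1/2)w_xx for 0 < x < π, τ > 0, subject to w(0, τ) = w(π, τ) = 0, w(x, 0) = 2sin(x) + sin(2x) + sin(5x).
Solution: Using separation of variables w = X(x)T(τ):
Eigenfunctions: sin(nx), n = 1, 2, 3, ...
General solution: w(x, τ) = Σ c_n sin(nx) exp(-n² τ/2)
Matching w(x,0) = 2sin(x) + sin(2x) + sin(5x) term by term: c_1=2, c_2=1, c_5=1.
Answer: w(x, τ) = exp(-2τ)sin(2x) + 2exp(-τ/2)sin(x) + exp(-25τ/2)sin(5x)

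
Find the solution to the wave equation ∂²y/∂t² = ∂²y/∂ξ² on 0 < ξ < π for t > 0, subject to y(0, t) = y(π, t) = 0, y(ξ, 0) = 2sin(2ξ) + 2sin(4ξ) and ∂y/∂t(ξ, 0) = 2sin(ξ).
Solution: Using separation of variables y = X(ξ)T(t):
Eigenfunctions: sin(nξ), n = 1, 2, 3, ...
General solution: y(ξ, t) = Σ [A_n cos(n t) + B_n sin(n t)] sin(nξ)
From y(ξ,0) = 2sin(2ξ) + 2sin(4ξ): A_2=2, A_4=2. From y_t(ξ,0) = 2sin(ξ), using y_t(ξ,0) = Σ ω_n B_n sin(nξ) with ω_n = n: B_1 = 2/1 = 2.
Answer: y(ξ, t) = 2sin(t)sin(ξ) + 2sin(2ξ)cos(2t) + 2sin(4ξ)cos(4t)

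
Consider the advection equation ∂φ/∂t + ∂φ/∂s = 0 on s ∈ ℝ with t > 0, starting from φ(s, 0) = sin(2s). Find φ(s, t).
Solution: By method of characteristics (waves move right with speed 1):
Along characteristics s - t = const, φ is constant, so φ(s,t) = f(s - t) with f = φ(·, 0).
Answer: φ(s, t) = sin(2s - 2t)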